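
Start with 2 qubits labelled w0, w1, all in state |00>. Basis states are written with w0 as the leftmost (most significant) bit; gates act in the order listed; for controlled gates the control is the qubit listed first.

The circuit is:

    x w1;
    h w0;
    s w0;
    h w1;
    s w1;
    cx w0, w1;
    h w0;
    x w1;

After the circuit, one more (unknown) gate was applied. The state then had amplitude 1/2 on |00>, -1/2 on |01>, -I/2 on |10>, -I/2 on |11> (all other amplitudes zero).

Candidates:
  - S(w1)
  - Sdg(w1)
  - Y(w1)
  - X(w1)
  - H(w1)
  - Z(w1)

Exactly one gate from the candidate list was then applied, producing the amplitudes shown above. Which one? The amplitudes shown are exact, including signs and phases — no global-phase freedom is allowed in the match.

The applied gate was H(w1).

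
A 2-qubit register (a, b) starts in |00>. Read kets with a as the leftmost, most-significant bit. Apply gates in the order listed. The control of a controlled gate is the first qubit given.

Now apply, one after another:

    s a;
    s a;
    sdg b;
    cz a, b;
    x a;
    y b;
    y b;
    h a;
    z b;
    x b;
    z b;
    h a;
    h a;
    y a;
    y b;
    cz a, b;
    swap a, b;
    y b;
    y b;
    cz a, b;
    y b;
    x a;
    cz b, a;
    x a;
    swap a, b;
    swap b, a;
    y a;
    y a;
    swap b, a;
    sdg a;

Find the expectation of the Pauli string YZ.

In the final state, YZ has expectation -1. Key observation: steps 26-29 multiply out to the identity, so the circuit reduces to the remaining gates.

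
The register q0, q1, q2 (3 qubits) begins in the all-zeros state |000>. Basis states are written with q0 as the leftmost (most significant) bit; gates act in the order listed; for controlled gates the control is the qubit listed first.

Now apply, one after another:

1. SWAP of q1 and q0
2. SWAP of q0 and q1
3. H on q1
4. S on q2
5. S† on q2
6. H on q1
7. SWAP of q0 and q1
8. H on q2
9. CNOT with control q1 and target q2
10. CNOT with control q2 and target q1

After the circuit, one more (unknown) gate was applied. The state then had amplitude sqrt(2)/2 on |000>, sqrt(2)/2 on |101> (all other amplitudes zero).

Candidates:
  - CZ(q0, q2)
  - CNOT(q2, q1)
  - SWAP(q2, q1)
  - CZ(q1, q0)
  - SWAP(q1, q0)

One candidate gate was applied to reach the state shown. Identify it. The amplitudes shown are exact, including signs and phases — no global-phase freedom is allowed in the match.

The unique candidate consistent with the amplitudes is SWAP(q1, q0). Key observation: the block from step 2 through step 7 cancels to the identity and can be dropped.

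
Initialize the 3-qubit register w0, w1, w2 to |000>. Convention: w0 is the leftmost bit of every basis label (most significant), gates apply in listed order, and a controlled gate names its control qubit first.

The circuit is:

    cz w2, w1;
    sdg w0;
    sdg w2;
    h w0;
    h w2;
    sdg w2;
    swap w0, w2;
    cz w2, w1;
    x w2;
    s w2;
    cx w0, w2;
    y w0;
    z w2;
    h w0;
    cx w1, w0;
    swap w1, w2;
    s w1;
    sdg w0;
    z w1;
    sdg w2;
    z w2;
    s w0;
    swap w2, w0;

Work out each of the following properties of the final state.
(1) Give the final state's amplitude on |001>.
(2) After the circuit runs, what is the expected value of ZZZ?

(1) |001> carries amplitude -sqrt(2)*I/2 in the final state.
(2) The expectation value of ZZZ is -1.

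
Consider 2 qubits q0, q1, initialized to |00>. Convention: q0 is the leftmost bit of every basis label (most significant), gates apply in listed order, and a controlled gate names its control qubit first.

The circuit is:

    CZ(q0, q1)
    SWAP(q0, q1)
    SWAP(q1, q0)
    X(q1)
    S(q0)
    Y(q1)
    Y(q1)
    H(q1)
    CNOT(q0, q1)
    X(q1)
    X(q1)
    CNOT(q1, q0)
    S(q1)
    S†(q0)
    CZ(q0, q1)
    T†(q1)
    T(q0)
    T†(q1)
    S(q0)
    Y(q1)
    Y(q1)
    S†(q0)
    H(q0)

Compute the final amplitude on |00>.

The amplitude on |00> is 1/2.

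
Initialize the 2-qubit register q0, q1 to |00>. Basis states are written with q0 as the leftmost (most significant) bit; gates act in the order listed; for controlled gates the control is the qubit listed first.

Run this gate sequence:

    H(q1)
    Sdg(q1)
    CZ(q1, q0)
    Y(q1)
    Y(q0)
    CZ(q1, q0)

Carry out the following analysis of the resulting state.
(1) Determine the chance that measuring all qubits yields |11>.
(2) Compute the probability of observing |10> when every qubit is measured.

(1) Outcome |11> occurs with probability 1/2.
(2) Outcome |10> occurs with probability 1/2.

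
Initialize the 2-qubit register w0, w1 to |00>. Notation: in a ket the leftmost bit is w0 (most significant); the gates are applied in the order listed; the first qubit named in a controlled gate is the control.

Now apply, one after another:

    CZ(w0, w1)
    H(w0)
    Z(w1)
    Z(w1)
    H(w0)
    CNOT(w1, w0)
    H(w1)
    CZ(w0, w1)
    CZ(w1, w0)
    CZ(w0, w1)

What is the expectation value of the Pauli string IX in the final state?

In the final state, IX has expectation 1. Key observation: the block from step 2 through step 5 cancels to the identity and can be dropped.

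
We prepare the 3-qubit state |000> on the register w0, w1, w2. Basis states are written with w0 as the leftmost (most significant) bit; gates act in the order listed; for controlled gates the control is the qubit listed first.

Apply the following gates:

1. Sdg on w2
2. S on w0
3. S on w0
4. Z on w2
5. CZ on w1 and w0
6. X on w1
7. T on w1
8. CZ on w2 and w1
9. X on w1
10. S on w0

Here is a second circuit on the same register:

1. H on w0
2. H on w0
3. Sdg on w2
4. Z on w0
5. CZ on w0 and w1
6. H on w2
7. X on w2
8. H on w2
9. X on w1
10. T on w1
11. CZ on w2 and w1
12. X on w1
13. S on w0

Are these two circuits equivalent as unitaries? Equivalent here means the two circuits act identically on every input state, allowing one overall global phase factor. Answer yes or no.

Yes, they are equivalent — the unitaries differ by at most a global phase.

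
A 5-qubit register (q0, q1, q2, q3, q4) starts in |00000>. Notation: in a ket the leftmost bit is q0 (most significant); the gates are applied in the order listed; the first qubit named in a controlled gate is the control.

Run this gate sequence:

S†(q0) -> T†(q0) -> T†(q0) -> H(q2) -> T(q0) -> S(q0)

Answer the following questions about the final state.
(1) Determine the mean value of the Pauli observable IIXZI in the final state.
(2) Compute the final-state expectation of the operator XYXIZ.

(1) In the final state, IIXZI has expectation 1.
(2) In the final state, XYXIZ has expectation 0.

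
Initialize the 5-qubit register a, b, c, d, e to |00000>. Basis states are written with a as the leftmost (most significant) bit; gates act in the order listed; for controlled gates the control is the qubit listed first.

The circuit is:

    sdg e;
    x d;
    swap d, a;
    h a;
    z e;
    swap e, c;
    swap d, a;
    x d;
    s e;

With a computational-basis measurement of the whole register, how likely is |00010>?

Outcome |00010> occurs with probability 1/2.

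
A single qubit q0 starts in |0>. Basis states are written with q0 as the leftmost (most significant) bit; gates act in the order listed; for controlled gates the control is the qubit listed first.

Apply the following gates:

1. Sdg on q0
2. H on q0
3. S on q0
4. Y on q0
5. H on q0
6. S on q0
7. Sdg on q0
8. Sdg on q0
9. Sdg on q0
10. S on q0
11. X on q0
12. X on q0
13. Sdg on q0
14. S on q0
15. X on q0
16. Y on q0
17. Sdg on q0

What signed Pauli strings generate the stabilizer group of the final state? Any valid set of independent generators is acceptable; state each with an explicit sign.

The final state is stabilized by the group generated by -Y; other independent generating sets are equally valid. Key observation: gates 10-13 undo each other exactly, leaving only the rest of the circuit to track.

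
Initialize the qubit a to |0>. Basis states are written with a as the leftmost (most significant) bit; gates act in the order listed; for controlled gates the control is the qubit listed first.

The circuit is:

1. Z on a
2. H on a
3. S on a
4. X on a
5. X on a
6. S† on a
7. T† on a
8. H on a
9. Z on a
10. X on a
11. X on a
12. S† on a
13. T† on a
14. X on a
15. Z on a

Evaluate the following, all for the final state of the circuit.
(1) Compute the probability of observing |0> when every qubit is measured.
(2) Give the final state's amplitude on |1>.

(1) A full measurement returns |0> with probability 1/2 - sqrt(2)/4. Key observation: gates 4-5 undo each other exactly, leaving only the rest of the circuit to track.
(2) The amplitude on |1> is -1/2 + exp(3*I*pi/4)/2.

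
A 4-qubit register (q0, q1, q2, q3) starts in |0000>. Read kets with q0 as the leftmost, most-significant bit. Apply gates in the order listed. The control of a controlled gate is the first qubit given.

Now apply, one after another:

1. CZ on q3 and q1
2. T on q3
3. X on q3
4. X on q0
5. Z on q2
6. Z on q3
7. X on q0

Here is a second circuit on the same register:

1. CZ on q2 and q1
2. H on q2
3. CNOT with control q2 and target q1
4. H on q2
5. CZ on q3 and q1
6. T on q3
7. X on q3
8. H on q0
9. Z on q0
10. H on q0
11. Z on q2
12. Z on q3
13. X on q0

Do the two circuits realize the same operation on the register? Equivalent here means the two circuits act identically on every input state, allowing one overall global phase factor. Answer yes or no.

No: there is an input state on which the two circuits produce genuinely different outputs (not merely differing by a phase).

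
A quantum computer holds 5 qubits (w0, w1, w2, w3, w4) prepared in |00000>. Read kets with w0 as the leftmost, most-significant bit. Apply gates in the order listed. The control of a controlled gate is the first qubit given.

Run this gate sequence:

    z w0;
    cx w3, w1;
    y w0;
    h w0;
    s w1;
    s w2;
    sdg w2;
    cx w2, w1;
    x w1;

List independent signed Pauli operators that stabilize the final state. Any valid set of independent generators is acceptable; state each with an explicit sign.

The final state is stabilized by the group generated by -XIIII, -IZIII, +IIZII, +IIIZI, +IIIIZ; other independent generating sets are equally valid. Key observation: gates 6-7 undo each other exactly, leaving only the rest of the circuit to track.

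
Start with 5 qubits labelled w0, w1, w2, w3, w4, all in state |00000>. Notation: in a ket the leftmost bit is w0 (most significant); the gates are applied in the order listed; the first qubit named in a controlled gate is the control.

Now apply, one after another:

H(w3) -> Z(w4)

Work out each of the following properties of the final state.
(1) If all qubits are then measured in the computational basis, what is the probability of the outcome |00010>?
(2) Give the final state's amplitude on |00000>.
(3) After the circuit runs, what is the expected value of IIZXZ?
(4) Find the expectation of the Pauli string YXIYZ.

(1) A full measurement returns |00010> with probability 1/2.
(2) The final state's coefficient on |00000> equals sqrt(2)/2.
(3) In the final state, IIZXZ has expectation 1.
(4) The expectation value of YXIYZ is 0.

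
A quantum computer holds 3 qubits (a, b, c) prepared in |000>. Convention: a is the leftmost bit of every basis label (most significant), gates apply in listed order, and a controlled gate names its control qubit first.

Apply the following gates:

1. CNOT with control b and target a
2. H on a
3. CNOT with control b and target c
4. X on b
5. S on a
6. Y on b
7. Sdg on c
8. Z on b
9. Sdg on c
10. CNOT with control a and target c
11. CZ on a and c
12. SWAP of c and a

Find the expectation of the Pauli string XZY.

The expectation value of XZY is -1.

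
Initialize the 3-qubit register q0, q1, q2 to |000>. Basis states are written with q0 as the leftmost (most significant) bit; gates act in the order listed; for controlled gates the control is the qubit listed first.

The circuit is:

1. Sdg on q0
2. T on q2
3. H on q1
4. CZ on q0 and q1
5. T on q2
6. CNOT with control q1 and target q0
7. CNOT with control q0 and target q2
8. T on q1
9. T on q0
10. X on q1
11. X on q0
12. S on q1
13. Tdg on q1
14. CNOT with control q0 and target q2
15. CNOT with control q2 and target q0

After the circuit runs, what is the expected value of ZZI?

In the final state, ZZI has expectation -1.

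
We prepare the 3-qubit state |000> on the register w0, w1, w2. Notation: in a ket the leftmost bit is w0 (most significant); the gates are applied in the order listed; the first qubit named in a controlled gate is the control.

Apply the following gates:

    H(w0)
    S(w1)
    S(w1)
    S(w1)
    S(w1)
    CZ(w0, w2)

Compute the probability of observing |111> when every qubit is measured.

A full measurement returns |111> with probability 0. Key observation: gates 2-5 undo each other exactly, leaving only the rest of the circuit to track.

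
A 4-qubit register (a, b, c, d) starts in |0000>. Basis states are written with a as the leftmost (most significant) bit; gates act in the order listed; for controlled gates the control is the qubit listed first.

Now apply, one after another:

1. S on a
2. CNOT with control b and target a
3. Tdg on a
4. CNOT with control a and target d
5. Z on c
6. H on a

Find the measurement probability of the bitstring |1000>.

A full measurement returns |1000> with probability 1/2.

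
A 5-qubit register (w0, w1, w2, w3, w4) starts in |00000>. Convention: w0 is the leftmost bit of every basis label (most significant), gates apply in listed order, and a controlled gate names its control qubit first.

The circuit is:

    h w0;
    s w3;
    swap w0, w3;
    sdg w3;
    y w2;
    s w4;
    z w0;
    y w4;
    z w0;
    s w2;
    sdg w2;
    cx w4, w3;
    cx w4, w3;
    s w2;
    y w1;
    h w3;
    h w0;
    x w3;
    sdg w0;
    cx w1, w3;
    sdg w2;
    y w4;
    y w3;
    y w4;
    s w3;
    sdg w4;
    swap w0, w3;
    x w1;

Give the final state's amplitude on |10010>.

The final state's coefficient on |10010> equals 0.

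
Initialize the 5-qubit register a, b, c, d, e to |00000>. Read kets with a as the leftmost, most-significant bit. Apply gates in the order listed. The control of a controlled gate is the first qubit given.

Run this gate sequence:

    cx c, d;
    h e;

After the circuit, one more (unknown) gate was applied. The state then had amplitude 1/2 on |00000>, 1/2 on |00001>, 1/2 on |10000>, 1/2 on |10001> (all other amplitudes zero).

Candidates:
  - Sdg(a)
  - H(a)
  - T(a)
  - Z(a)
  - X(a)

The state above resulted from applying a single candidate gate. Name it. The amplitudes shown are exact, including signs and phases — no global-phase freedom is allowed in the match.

The unique candidate consistent with the amplitudes is H(a).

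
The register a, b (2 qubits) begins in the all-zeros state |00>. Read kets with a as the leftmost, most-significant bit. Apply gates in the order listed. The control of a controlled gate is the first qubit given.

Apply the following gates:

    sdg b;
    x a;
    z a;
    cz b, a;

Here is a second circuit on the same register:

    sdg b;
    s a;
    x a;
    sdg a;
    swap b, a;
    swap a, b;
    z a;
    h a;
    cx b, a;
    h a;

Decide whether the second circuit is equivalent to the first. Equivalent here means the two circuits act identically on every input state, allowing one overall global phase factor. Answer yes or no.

No, they are not equivalent — no single phase factor reconciles the two unitaries.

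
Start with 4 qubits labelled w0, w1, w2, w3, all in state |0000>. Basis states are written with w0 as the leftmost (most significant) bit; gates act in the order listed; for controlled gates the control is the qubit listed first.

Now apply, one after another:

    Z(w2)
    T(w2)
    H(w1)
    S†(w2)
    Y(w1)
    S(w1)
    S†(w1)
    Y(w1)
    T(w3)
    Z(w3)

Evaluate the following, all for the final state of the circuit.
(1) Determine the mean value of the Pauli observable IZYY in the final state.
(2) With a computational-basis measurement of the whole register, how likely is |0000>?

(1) The observable IZYY averages to 0. Key observation: the block from step 5 through step 8 cancels to the identity and can be dropped.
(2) A full measurement returns |0000> with probability 1/2.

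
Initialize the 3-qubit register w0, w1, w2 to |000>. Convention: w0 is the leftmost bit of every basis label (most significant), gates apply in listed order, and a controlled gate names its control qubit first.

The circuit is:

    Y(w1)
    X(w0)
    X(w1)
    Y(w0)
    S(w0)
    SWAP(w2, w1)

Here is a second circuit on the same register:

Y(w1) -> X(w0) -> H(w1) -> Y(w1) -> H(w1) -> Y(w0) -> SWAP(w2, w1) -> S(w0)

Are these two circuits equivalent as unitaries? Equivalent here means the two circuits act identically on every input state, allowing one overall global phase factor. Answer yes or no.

No: there is an input state on which the two circuits produce genuinely different outputs (not merely differing by a phase).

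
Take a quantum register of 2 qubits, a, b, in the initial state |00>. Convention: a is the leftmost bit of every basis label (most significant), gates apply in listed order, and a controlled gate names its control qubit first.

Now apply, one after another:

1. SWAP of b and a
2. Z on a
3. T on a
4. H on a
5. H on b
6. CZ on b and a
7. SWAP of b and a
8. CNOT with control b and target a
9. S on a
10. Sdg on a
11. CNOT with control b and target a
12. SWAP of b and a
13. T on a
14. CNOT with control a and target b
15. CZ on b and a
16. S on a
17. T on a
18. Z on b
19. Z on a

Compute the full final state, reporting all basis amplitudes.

After the circuit, the state carries amplitude 1/2 on |00>, -1/2 on |01>, -1/2 on |10>, 1/2 on |11>. Key observation: the block from step 7 through step 12 cancels to the identity and can be dropped.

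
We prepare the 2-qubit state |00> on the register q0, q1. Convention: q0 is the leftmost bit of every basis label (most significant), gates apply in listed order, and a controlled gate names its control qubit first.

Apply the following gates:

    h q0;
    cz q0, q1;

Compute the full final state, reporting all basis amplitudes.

The resulting statevector has amplitude sqrt(2)/2 on |00>, 0 on |01>, sqrt(2)/2 on |10>, 0 on |11>.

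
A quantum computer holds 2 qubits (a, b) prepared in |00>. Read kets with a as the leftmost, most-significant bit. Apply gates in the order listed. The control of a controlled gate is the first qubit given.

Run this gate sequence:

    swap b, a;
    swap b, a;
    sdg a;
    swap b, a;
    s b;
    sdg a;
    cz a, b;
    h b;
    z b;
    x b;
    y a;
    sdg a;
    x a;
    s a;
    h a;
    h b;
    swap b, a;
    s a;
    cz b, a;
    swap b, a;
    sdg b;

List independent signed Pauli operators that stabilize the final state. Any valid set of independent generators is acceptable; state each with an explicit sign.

The stabilizer group can be generated by -XI, -IZ, among other valid generating sets.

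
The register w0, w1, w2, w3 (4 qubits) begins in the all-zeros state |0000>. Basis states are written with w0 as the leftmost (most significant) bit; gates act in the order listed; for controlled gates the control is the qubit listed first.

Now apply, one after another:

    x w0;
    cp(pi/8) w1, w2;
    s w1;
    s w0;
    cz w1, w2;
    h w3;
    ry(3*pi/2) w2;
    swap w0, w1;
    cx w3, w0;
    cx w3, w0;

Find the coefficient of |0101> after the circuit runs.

|0101> carries amplitude -I/2 in the final state. Key observation: steps 9-10 multiply out to the identity, so the circuit reduces to the remaining gates.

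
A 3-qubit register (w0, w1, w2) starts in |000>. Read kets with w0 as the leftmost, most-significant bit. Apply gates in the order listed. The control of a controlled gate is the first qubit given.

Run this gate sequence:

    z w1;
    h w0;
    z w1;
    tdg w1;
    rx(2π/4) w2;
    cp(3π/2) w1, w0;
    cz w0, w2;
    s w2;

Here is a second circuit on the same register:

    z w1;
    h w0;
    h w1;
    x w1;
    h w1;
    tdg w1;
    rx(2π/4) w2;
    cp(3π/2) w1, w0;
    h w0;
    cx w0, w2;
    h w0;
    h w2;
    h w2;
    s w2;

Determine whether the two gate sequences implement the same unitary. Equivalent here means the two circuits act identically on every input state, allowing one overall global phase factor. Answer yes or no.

No: there is an input state on which the two circuits produce genuinely different outputs (not merely differing by a phase).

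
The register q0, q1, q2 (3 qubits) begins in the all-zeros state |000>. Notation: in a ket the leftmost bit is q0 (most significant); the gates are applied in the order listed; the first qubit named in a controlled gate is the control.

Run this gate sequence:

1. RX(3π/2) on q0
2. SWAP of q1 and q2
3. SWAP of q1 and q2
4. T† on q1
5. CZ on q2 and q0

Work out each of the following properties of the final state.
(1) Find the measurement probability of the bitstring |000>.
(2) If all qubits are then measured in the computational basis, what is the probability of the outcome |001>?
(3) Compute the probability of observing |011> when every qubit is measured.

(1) A full measurement returns |000> with probability 1/2. Key observation: gates 2-3 undo each other exactly, leaving only the rest of the circuit to track.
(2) The probability of measuring |001> is 0.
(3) A full measurement returns |011> with probability 0.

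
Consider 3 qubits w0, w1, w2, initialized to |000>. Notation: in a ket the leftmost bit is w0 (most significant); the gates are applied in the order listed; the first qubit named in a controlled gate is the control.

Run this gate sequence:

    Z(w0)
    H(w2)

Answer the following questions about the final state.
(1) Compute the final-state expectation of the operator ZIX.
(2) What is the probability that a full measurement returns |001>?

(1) In the final state, ZIX has expectation 1.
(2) A full measurement returns |001> with probability 1/2.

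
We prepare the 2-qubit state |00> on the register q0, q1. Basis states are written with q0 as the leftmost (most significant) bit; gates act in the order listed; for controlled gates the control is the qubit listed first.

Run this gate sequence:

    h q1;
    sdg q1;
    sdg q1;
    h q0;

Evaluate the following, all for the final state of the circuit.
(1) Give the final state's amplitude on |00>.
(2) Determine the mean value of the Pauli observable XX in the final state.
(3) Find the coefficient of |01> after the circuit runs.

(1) |00> carries amplitude 1/2 in the final state.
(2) In the final state, XX has expectation -1.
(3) The final state's coefficient on |01> equals -1/2.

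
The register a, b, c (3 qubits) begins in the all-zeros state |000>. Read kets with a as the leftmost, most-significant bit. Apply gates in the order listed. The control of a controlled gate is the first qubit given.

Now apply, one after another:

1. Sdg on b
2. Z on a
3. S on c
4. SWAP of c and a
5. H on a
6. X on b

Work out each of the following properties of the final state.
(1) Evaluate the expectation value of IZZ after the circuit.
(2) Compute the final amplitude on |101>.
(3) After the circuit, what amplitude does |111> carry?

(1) The observable IZZ averages to -1.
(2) |101> carries amplitude 0 in the final state.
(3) The final state's coefficient on |111> equals 0.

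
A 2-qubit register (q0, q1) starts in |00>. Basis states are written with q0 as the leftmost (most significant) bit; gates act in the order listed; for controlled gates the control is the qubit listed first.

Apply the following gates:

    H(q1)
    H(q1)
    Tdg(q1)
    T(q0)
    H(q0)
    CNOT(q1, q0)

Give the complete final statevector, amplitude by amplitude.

The resulting statevector has amplitude sqrt(2)/2 on |00>, 0 on |01>, sqrt(2)/2 on |10>, 0 on |11>.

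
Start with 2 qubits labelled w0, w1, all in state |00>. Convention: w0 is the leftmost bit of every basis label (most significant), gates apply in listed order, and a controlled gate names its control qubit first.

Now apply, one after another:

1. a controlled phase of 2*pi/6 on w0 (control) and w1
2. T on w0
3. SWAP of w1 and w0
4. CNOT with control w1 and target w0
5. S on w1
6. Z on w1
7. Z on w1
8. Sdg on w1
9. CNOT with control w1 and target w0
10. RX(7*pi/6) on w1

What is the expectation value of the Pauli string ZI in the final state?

The observable ZI averages to 1.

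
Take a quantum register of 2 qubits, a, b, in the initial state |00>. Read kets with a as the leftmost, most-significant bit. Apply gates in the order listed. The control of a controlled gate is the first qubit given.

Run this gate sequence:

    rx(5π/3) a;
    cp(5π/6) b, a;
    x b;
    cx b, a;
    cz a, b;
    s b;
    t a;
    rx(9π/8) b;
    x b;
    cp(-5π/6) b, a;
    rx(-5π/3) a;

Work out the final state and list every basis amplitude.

The resulting statevector has amplitude sqrt(3)*(1 + exp(I*pi/4))*sin(pi/16)/4 on |00>, sqrt(3)*(-exp(11*I*pi/12) + I)*cos(pi/16)/4 on |01>, (-I + 3*exp(3*I*pi/4))*sin(pi/16)/4 on |10>, (1 + 3*exp(5*I*pi/12))*cos(pi/16)/4 on |11>.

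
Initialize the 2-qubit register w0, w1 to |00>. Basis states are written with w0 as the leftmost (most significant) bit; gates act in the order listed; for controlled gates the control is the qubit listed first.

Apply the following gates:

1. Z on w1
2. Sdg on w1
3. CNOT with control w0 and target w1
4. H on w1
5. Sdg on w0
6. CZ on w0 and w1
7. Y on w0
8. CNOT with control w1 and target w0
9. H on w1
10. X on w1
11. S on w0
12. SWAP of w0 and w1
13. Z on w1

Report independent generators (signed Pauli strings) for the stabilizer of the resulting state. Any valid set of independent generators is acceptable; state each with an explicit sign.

The stabilizer group can be generated by -XZ, +ZY, among other valid generating sets.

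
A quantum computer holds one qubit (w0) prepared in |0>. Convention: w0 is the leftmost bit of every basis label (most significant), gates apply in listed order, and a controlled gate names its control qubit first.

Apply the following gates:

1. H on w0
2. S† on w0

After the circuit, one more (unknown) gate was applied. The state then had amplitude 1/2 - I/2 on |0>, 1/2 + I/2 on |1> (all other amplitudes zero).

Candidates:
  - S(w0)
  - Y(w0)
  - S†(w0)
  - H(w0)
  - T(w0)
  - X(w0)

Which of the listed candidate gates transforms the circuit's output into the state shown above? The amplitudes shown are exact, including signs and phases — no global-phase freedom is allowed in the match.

The unique candidate consistent with the amplitudes is H(w0).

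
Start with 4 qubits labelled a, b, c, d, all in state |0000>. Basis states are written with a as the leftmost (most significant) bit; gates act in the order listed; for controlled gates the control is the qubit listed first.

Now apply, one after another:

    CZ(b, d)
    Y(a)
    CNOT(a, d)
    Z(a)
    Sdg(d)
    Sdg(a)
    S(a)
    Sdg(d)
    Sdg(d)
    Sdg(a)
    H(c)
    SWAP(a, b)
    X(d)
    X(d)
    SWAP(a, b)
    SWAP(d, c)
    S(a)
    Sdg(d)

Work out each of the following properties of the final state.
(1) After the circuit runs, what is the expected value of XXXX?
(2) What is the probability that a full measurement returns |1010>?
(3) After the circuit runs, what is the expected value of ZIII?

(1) The observable XXXX averages to 0. Key observation: gates 12-15 undo each other exactly, leaving only the rest of the circuit to track.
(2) Outcome |1010> occurs with probability 1/2.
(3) The expectation value of ZIII is -1.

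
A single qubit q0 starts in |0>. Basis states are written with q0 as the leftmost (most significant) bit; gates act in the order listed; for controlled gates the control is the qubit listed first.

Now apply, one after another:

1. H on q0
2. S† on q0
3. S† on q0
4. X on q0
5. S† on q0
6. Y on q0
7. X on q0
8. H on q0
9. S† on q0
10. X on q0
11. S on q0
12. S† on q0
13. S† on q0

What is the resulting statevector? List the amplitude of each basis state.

The final amplitudes are -1/2 - I/2 on |0>, -1/2 + I/2 on |1>.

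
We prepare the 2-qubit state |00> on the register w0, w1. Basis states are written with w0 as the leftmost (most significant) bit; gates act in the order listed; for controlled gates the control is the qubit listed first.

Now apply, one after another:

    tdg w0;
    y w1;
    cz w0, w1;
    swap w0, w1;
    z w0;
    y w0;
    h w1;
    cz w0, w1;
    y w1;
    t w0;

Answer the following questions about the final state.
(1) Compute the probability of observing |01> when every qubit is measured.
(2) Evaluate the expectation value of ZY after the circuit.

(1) The probability of measuring |01> is 1/2.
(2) The expectation value of ZY is 0.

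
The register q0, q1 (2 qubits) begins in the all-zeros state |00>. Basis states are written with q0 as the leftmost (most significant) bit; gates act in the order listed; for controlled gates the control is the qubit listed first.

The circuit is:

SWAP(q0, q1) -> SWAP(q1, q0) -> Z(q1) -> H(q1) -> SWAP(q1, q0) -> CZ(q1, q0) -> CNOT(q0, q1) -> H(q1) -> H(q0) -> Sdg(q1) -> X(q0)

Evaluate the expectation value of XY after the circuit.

The observable XY averages to -1.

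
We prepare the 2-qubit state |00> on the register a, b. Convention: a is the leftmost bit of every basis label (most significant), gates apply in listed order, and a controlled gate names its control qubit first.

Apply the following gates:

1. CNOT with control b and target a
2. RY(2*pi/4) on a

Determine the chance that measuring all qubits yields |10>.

The probability of measuring |10> is 1/2.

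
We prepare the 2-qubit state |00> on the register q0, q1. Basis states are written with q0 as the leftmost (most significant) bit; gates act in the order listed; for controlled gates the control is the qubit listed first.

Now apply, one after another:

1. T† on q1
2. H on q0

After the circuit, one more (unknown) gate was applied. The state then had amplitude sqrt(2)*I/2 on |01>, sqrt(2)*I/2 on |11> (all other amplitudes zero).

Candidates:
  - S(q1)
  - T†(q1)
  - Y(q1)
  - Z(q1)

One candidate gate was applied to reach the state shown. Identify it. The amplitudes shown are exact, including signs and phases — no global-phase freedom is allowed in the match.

The applied gate was Y(q1).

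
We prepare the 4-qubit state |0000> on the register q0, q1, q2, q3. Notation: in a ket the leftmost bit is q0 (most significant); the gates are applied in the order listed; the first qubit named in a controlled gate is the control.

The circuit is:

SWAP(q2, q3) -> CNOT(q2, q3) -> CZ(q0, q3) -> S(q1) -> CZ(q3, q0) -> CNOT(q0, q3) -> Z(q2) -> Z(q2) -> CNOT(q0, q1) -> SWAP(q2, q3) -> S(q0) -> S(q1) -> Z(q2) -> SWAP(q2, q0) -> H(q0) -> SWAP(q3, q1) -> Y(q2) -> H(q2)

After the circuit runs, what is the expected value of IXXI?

In the final state, IXXI has expectation 0.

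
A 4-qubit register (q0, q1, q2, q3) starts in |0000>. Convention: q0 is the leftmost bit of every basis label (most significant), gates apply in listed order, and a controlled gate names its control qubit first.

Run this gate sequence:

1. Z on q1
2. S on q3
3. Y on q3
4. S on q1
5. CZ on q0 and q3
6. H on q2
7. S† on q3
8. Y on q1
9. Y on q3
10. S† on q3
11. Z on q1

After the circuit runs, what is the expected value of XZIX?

The expectation value of XZIX is 0.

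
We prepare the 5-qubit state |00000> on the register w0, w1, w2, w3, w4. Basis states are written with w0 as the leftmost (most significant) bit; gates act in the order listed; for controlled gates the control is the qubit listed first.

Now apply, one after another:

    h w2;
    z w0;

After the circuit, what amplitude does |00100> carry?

|00100> carries amplitude sqrt(2)/2 in the final state.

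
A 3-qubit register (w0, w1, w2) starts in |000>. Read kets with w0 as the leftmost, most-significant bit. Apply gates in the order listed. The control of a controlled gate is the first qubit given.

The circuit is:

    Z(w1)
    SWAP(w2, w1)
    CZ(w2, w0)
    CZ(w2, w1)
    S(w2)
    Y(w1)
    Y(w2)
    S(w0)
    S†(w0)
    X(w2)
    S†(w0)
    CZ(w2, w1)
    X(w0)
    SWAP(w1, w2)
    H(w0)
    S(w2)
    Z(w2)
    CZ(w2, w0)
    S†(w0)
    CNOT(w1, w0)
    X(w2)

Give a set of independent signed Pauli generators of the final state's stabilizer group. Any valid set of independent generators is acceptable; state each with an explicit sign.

The stabilizer group can be generated by -YII, +IZI, +IIZ, among other valid generating sets.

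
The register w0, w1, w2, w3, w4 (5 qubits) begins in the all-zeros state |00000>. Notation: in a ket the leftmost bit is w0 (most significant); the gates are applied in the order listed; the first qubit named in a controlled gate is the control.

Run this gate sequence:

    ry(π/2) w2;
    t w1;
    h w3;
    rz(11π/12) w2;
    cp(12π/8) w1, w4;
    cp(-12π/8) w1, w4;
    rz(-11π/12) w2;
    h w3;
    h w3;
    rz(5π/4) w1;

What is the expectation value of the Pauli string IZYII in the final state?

In the final state, IZYII has expectation 0. Key observation: the block from step 3 through step 8 cancels to the identity and can be dropped.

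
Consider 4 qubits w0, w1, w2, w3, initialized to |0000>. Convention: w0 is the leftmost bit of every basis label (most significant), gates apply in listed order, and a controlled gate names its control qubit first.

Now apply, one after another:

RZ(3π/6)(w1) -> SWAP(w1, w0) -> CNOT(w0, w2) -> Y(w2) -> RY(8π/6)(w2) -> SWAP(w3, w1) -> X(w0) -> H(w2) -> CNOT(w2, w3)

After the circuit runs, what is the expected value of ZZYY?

The expectation value of ZZYY is 1/2.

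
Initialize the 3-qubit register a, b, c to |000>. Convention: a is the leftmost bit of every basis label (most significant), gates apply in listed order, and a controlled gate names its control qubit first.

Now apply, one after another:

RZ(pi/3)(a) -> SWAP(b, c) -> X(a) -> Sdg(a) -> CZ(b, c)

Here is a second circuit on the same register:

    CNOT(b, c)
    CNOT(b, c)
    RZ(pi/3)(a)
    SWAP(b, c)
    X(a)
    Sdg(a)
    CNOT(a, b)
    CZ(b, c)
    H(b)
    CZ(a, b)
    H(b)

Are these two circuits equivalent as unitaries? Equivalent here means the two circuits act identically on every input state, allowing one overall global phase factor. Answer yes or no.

No: there is an input state on which the two circuits produce genuinely different outputs (not merely differing by a phase).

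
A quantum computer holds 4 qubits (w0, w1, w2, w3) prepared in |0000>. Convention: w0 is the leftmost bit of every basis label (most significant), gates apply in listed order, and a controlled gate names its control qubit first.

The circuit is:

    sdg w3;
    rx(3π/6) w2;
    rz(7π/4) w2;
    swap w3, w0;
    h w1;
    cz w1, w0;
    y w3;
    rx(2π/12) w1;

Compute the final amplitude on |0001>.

The amplitude on |0001> is (-sqrt(6) + sqrt(2) - sqrt(6)*I - sqrt(2)*I)*exp(I*pi/8)/8.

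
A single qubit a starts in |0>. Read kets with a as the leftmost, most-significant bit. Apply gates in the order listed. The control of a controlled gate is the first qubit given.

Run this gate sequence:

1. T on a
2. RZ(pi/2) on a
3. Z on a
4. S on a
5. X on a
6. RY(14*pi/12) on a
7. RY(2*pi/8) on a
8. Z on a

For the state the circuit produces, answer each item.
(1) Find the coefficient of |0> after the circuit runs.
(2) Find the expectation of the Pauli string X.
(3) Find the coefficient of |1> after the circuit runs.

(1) The amplitude on |0> is (-sqrt(12 - 6*sqrt(2))/8 + sqrt(4 - 2*sqrt(2))/8 + sqrt(2*sqrt(2) + 4)/8 + sqrt(6*sqrt(2) + 12)/8)*exp(3*I*pi/4).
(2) The expectation value of X is -sqrt(6)/4 - sqrt(2)/4.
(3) |1> carries amplitude (-sqrt(6*sqrt(2) + 12)/8 - sqrt(12 - 6*sqrt(2))/8 - sqrt(4 - 2*sqrt(2))/8 + sqrt(2*sqrt(2) + 4)/8)*exp(3*I*pi/4) in the final state.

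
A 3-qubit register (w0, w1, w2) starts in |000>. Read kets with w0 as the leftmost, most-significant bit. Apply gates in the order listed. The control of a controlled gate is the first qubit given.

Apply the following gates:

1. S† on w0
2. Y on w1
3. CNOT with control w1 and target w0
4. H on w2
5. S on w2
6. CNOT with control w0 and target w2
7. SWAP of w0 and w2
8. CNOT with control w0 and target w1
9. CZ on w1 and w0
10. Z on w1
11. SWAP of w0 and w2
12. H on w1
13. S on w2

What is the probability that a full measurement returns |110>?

Outcome |110> occurs with probability 1/4.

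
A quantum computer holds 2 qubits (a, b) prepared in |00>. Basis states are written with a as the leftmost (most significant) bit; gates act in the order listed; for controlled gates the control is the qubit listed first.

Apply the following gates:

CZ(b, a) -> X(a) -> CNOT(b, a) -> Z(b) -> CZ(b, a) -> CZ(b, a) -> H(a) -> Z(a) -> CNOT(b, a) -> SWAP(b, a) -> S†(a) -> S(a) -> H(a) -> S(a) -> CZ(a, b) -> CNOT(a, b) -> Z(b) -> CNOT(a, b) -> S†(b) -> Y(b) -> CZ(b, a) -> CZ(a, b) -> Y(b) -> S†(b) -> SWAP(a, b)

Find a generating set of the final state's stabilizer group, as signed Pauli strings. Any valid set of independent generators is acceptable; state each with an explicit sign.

One valid set of independent stabilizer generators is +XZ, -ZY (any independent generating set of the same group is equally correct).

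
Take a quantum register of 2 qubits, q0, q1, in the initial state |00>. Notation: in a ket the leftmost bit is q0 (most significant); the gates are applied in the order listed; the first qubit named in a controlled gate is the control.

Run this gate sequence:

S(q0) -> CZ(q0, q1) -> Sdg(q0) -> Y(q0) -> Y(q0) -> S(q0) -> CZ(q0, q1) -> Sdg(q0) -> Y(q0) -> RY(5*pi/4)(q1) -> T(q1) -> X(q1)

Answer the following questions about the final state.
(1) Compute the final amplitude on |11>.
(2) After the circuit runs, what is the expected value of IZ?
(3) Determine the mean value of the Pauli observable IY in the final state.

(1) The amplitude on |11> is -I*sqrt(2 - sqrt(2))/2.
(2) The observable IZ averages to sqrt(2)/2.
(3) The observable IY averages to 1/2.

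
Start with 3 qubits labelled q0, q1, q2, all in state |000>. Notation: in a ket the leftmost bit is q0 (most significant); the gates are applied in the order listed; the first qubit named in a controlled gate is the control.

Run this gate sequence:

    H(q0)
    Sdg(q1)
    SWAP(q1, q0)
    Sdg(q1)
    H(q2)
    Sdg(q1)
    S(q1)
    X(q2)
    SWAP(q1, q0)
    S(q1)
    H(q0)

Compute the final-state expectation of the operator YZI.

In the final state, YZI has expectation 1.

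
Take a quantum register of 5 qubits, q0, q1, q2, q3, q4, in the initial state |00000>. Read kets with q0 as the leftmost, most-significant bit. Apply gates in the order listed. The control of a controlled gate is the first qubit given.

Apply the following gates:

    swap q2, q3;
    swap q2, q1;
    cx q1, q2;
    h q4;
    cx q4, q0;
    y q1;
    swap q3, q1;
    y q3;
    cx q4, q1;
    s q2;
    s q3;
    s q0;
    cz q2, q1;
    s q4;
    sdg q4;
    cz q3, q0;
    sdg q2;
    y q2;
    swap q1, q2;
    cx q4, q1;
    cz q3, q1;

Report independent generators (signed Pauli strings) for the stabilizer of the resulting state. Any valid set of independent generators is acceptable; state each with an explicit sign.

The stabilizer group can be generated by +XXXIY, +ZIIIZ, -IZIIZ, +IIZIZ, +IIIZI, among other valid generating sets. Key observation: the block from step 14 through step 15 cancels to the identity and can be dropped.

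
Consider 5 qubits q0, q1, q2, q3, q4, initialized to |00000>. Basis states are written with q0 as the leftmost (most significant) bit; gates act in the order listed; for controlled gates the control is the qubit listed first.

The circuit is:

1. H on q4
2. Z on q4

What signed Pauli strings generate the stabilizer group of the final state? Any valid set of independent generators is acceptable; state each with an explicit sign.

One valid set of independent stabilizer generators is -IIIIX, +ZIIII, +IZIII, +IIZII, +IIIZI (any independent generating set of the same group is equally correct).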